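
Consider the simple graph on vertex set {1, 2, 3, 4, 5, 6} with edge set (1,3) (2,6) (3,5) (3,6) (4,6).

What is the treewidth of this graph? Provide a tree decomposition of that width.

The largest bag has 2 vertices, giving width 1; this decomposition certifies tw(G) ≤ 1. G has an edge, so its treewidth is at least 1. Hence tw(G) = 1 exactly.

Treewidth 1.
One such decomposition:
Bags: B1 = {3, 6}  B2 = {2, 6}  B3 = {4, 6}  B4 = {3, 5}  B5 = {1, 3}
Tree: B1–B2, B2–B3, B1–B4, B4–B5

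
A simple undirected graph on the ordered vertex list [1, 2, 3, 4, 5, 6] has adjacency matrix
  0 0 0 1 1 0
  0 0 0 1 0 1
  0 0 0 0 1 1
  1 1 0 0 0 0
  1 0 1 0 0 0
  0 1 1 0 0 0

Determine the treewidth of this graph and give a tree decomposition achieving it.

The largest bag has 3 vertices, giving width 2; this decomposition certifies tw(G) ≤ 2. For the lower bound, G contains the cycle 6–3–5–1–4–2–6, so G is not a forest; only forests have treewidth ≤ 1, hence tw(G) ≥ 2. The upper and lower bounds meet at 2, so that is the treewidth.

Treewidth 2.
One optimal decomposition is:
Bags: B1 = {3, 5, 6}  B2 = {1, 5, 6}  B3 = {1, 4, 6}  B4 = {2, 4, 6}
Tree: B1–B2, B2–B3, B3–B4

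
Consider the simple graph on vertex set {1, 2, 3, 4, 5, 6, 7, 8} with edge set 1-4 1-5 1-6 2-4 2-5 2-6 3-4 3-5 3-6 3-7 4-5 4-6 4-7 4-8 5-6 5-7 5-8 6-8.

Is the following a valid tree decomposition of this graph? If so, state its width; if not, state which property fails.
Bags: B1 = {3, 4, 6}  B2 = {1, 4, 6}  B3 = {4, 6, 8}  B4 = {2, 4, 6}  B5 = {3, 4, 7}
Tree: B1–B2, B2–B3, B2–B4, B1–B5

No — vertex 5 appears in no bag.

A tree decomposition must satisfy three properties: every vertex lies in some bag; for every edge, both endpoints lie together in some bag; and for every vertex, the bags containing it form a connected subtree. Here vertex 5 appears in no bag, so the decomposition is invalid.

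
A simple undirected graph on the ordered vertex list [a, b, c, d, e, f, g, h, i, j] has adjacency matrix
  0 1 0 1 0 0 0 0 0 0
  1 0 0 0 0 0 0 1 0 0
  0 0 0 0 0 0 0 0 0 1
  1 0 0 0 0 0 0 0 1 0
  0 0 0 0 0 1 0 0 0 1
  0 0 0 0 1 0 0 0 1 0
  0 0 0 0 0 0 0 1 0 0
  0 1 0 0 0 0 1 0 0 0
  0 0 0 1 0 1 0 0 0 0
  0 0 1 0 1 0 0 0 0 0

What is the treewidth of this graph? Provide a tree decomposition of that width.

Every bag has size at most 2, so the width is 2 − 1 = 1 and tw(G) ≤ 1. G has an edge, so its treewidth is at least 1. Combining the bounds, tw(G) = 1.

Treewidth 1.
One optimal decomposition is:
Bags: B1 = {g, h}  B2 = {b, h}  B3 = {a, b}  B4 = {a, d}  B5 = {d, i}  B6 = {f, i}  B7 = {e, f}  B8 = {e, j}  B9 = {c, j}
Tree: B1–B2, B2–B3, B3–B4, B4–B5, B5–B6, B6–B7, B7–B8, B8–B9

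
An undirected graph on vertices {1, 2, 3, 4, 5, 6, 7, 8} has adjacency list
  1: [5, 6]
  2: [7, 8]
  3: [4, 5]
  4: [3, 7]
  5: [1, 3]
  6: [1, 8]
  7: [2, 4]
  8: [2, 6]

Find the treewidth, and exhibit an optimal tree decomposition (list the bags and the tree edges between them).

Treewidth 2.
One such decomposition:
Bags: B1 = {2, 7, 8}  B2 = {4, 7, 8}  B3 = {3, 4, 8}  B4 = {3, 5, 8}  B5 = {1, 5, 8}  B6 = {1, 6, 8}
Tree: B1–B2, B2–B3, B3–B4, B4–B5, B5–B6

The largest bag has 3 vertices, giving width 2; this decomposition certifies tw(G) ≤ 2. Since 8–2–7–4–3–5–1–6–8 is a cycle in G, G is not acyclic. Forests are exactly the graphs of treewidth ≤ 1, so tw(G) ≥ 2. Hence tw(G) = 2 exactly.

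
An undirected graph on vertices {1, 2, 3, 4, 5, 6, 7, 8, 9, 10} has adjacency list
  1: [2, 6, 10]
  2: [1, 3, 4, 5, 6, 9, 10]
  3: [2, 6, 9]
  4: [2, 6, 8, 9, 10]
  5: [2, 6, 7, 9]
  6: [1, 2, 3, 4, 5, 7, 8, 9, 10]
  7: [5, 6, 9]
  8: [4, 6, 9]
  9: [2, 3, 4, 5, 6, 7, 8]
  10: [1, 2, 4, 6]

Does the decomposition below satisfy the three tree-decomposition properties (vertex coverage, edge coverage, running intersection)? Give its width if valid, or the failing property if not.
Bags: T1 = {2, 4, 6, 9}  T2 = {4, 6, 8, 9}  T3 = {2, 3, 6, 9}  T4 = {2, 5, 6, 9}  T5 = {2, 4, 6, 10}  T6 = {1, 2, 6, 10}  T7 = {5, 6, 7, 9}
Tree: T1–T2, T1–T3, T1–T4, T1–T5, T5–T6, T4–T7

Yes; width 3.

Every vertex of G appears in some bag (union = {1, 2, 3, 4, 5, 6, 7, 8, 9, 10}); every edge is covered by a bag; and for each vertex v the set of bags containing v is connected in the bag tree. The decomposition is therefore valid. The largest bag has 4 vertices, so the width is 3.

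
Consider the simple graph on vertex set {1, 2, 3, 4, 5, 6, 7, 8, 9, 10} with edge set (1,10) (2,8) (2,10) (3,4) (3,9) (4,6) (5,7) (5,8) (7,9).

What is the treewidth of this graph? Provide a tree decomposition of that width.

Treewidth 1.
One optimal decomposition is:
Bags: B1 = {4, 6}  B2 = {3, 4}  B3 = {3, 9}  B4 = {7, 9}  B5 = {5, 7}  B6 = {5, 8}  B7 = {2, 8}  B8 = {2, 10}  B9 = {1, 10}
Tree: B1–B2, B2–B3, B3–B4, B4–B5, B5–B6, B6–B7, B7–B8, B8–B9

Each bag holds 2 vertices, so the decomposition has width 1, which upper-bounds the treewidth. G has an edge, so its treewidth is at least 1. Hence tw(G) = 1 exactly.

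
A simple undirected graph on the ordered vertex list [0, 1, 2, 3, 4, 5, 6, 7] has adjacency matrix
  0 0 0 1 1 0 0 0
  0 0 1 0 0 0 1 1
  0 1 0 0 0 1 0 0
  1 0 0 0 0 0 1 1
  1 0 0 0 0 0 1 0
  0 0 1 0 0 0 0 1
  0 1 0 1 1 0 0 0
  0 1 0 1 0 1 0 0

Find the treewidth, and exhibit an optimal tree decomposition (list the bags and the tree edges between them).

Treewidth 2.
One such decomposition:
Bags: B1 = {0, 4, 6}  B2 = {0, 3, 6}  B3 = {1, 3, 6}  B4 = {1, 3, 7}  B5 = {1, 2, 7}  B6 = {2, 5, 7}
Tree: B1–B2, B2–B3, B3–B4, B4–B5, B5–B6

The largest bag has 3 vertices, giving width 2; this decomposition certifies tw(G) ≤ 2. For the lower bound, G contains the cycle 4–0–3–6–4, so G is not a forest; only forests have treewidth ≤ 1, hence tw(G) ≥ 2. Therefore the treewidth is 2.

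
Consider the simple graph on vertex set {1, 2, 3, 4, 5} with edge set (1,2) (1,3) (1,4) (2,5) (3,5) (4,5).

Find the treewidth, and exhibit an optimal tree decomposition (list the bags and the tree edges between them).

Each bag holds 3 vertices, so the decomposition has width 2, which upper-bounds the treewidth. The edges 5–2–1–4–5 form a cycle, so G is not a tree and its treewidth is at least 2. Combining the bounds, tw(G) = 2.

Treewidth 2.
Bags: B1 = {1, 2, 5}  B2 = {1, 4, 5}  B3 = {1, 3, 5}
Tree: B1–B2, B2–B3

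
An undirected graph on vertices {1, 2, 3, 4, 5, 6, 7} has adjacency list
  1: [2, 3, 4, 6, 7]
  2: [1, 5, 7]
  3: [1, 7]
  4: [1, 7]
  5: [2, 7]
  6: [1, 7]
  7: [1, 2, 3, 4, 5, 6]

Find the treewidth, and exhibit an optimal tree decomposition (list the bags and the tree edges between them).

The largest bag has 3 vertices, giving width 2; this decomposition certifies tw(G) ≤ 2. Conversely, {1, 2, 7} is a clique of size 3, and the vertices of any clique must share a bag in every tree decomposition; so some bag has ≥ 3 vertices and tw(G) ≥ 2. The upper and lower bounds meet at 2, so that is the treewidth.

Treewidth 2.
Bags: B1 = {2, 5, 7}  B2 = {1, 2, 7}  B3 = {1, 4, 7}  B4 = {1, 3, 7}  B5 = {1, 6, 7}
Tree: B1–B2, B2–B3, B2–B4, B3–B5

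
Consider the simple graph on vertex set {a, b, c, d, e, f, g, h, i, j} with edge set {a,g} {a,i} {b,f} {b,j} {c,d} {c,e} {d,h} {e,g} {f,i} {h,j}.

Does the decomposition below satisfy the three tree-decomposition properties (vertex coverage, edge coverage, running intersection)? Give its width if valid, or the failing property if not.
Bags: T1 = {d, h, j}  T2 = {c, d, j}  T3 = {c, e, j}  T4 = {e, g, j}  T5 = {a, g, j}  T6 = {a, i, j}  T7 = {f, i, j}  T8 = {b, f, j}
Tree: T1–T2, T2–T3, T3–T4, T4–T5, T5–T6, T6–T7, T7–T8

Every vertex of G appears in some bag (union = {a, b, c, d, e, f, g, h, i, j}); every edge is covered by a bag; and for each vertex v the set of bags containing v is connected in the bag tree. The decomposition is therefore valid. The largest bag has 3 vertices, so the width is 2.

Yes; width 2.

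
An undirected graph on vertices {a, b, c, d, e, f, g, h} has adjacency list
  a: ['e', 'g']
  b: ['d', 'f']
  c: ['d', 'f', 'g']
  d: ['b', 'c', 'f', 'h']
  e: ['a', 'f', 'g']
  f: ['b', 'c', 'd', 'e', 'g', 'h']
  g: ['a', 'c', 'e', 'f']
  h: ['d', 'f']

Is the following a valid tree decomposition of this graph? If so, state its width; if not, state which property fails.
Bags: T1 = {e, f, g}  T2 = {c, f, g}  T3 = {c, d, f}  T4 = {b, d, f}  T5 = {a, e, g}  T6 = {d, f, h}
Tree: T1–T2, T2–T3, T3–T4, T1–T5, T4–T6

Checking the three conditions: (i) the bags cover all of {a, b, c, d, e, f, g, h}; (ii) for each edge, some bag contains both endpoints; (iii) the bags containing any fixed vertex form a subtree. All hold, so the decomposition is valid with width 3 − 1 = 2.

Yes; width 2.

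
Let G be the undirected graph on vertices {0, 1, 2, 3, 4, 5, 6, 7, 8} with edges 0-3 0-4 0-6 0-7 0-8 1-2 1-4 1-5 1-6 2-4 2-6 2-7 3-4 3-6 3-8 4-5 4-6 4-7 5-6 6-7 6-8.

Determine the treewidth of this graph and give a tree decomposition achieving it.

Treewidth 3.
Bags: B1 = {0, 3, 4, 6}  B2 = {0, 3, 6, 8}  B3 = {0, 4, 6, 7}  B4 = {2, 4, 6, 7}  B5 = {1, 2, 4, 6}  B6 = {1, 4, 5, 6}
Tree: B1–B2, B1–B3, B3–B4, B4–B5, B5–B6

Every bag has size at most 4, so the width is 4 − 1 = 3 and tw(G) ≤ 3. Conversely, {0, 3, 6, 8} is a clique of size 4, and the vertices of any clique must share a bag in every tree decomposition; so some bag has ≥ 4 vertices and tw(G) ≥ 3. Combining the bounds, tw(G) = 3.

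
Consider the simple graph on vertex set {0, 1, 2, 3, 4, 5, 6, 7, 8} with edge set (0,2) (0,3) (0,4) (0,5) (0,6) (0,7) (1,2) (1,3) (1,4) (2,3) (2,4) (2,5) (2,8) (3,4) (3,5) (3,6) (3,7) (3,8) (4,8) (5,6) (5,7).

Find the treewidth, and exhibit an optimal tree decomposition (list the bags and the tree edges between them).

Treewidth 3.
One such decomposition:
Bags: B1 = {0, 2, 3, 4}  B2 = {0, 2, 3, 5}  B3 = {0, 3, 5, 7}  B4 = {0, 3, 5, 6}  B5 = {1, 2, 3, 4}  B6 = {2, 3, 4, 8}
Tree: B1–B2, B2–B3, B2–B4, B1–B5, B5–B6

Every bag has size at most 4, so the width is 4 − 1 = 3 and tw(G) ≤ 3. Conversely, {0, 2, 3, 4} is a clique of size 4, and the vertices of any clique must share a bag in every tree decomposition; so some bag has ≥ 4 vertices and tw(G) ≥ 3. Combining the bounds, tw(G) = 3.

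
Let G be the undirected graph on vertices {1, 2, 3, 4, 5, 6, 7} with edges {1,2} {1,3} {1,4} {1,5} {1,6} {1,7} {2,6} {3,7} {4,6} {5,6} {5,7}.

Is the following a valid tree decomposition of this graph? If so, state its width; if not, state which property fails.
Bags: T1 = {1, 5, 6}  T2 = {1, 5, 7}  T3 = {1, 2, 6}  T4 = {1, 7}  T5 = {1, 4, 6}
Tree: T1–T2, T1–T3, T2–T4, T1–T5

A tree decomposition must satisfy three properties: every vertex lies in some bag; for every edge, both endpoints lie together in some bag; and for every vertex, the bags containing it form a connected subtree. Here vertex 3 appears in no bag, so the decomposition is invalid.

No — vertex 3 appears in no bag.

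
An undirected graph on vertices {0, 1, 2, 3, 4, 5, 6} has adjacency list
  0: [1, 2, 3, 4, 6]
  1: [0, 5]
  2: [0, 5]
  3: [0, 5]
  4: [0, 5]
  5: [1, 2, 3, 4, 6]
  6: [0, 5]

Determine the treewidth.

A width-2 tree decomposition is:
Bags: B1 = {0, 5, 6}  B2 = {0, 2, 5}  B3 = {0, 4, 5}  B4 = {0, 1, 5}  B5 = {0, 3, 5}
Tree: B1–B2, B2–B3, B3–B4, B4–B5
Every bag has size at most 3, so the width is 3 − 1 = 2 and tw(G) ≤ 2. Since 5–6–0–2–5 is a cycle in G, G is not acyclic. Forests are exactly the graphs of treewidth ≤ 1, so tw(G) ≥ 2. Hence tw(G) = 2 exactly.

2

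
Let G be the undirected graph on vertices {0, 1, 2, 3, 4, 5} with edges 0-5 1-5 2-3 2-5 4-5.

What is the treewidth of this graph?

1

A width-1 tree decomposition is:
Bags: B1 = {2, 3}  B2 = {2, 5}  B3 = {1, 5}  B4 = {4, 5}  B5 = {0, 5}
Tree: B1–B2, B2–B3, B3–B4, B2–B5
Every bag has size at most 2, so the width is 2 − 1 = 1 and tw(G) ≤ 1. Any graph with an edge has treewidth ≥ 1, and G has the edge 3–2. Combining the bounds, tw(G) = 1.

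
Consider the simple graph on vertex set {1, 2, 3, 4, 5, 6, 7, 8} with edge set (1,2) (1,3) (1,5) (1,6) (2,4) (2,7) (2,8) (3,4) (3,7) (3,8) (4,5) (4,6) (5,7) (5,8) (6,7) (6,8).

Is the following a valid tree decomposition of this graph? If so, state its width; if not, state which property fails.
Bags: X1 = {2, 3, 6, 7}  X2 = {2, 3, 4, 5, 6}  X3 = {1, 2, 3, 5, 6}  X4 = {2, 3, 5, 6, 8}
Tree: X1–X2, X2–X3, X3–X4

A tree decomposition must satisfy three properties: every vertex lies in some bag; for every edge, both endpoints lie together in some bag; and for every vertex, the bags containing it form a connected subtree. Here edge (5,7) lies in no bag, so the decomposition is invalid.

No — edge (5,7) lies in no bag.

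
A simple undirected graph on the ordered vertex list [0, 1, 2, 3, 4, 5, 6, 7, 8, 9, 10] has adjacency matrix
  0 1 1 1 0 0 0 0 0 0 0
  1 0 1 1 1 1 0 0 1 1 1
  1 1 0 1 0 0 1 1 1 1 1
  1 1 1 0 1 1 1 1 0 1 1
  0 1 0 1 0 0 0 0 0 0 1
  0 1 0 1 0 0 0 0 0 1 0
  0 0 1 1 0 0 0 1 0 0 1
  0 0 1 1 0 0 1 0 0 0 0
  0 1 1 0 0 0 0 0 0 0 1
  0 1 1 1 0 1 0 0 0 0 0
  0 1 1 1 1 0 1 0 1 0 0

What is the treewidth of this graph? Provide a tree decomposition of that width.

Treewidth 3.
One optimal decomposition is:
Bags: B1 = {1, 2, 3, 10}  B2 = {2, 3, 6, 10}  B3 = {0, 1, 2, 3}  B4 = {1, 2, 3, 9}  B5 = {1, 3, 4, 10}  B6 = {1, 3, 5, 9}  B7 = {2, 3, 6, 7}  B8 = {1, 2, 8, 10}
Tree: B1–B2, B1–B3, B1–B4, B1–B5, B4–B6, B2–B7, B1–B8

Each bag holds 4 vertices, so the decomposition has width 3, which upper-bounds the treewidth. On the other hand G contains the 4-clique {1, 2, 8, 10}. A clique must lie in a single bag of any decomposition, so no decomposition can have width below 3. The upper and lower bounds meet at 3, so that is the treewidth.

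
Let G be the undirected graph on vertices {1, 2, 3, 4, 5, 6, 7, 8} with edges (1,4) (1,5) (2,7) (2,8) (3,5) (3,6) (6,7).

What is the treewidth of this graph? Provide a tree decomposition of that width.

Treewidth 1.
One optimal decomposition is:
Bags: B1 = {1, 4}  B2 = {1, 5}  B3 = {3, 5}  B4 = {3, 6}  B5 = {6, 7}  B6 = {2, 7}  B7 = {2, 8}
Tree: B1–B2, B2–B3, B3–B4, B4–B5, B5–B6, B6–B7

Every bag has size at most 2, so the width is 2 − 1 = 1 and tw(G) ≤ 1. G has an edge, so its treewidth is at least 1. The upper and lower bounds meet at 1, so that is the treewidth.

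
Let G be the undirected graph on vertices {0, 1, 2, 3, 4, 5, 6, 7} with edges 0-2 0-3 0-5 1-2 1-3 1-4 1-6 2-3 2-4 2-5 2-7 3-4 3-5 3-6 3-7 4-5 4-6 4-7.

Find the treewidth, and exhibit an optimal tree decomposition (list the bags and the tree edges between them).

Treewidth 3.
One such decomposition:
Bags: B1 = {2, 3, 4, 7}  B2 = {2, 3, 4, 5}  B3 = {1, 2, 3, 4}  B4 = {1, 3, 4, 6}  B5 = {0, 2, 3, 5}
Tree: B1–B2, B2–B3, B3–B4, B2–B5

Every bag has size at most 4, so the width is 4 − 1 = 3 and tw(G) ≤ 3. On the other hand G contains the 4-clique {0, 2, 3, 5}. A clique must lie in a single bag of any decomposition, so no decomposition can have width below 3. The upper and lower bounds meet at 3, so that is the treewidth.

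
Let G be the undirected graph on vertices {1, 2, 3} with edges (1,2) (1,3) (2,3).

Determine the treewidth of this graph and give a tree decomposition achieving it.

Treewidth 2.
One such decomposition:
Bags: B1 = {1, 2, 3}
Tree: (single bag)

With just one bag of size 3, the width is 3 − 1 = 2, so tw(G) ≤ 2. Conversely, {1, 2, 3} is a clique of size 3, and the vertices of any clique must share a bag in every tree decomposition; so some bag has ≥ 3 vertices and tw(G) ≥ 2. Therefore the treewidth is 2.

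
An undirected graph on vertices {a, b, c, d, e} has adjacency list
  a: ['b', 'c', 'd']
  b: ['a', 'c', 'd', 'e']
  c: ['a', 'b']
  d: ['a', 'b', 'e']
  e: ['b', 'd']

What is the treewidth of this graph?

2

A width-2 tree decomposition is:
Bags: B1 = {a, b, d}  B2 = {b, d, e}  B3 = {a, b, c}
Tree: B1–B2, B1–B3
Each bag holds 3 vertices, so the decomposition has width 2, which upper-bounds the treewidth. On the other hand G contains the 3-clique {b, d, e}. A clique must lie in a single bag of any decomposition, so no decomposition can have width below 2. The upper and lower bounds meet at 2, so that is the treewidth.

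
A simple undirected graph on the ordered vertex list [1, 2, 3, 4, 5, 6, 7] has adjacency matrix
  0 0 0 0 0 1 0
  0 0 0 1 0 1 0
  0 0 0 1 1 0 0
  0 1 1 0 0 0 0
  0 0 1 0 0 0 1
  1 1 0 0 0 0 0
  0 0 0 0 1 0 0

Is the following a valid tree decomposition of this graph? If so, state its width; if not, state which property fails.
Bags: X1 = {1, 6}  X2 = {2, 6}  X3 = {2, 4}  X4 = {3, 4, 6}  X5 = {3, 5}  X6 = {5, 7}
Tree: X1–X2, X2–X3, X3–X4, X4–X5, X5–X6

No — bags containing vertex 6 are not connected in the tree.

A tree decomposition must satisfy three properties: every vertex lies in some bag; for every edge, both endpoints lie together in some bag; and for every vertex, the bags containing it form a connected subtree. Here bags containing vertex 6 are not connected in the tree, so the decomposition is invalid.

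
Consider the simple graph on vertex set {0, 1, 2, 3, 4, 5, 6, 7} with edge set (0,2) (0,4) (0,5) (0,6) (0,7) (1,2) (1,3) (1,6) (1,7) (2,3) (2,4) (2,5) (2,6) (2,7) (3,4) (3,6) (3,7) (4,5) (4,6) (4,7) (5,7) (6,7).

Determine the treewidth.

4

A width-4 tree decomposition is:
Bags: B1 = {0, 2, 4, 5, 7}  B2 = {0, 2, 4, 6, 7}  B3 = {2, 3, 4, 6, 7}  B4 = {1, 2, 3, 6, 7}
Tree: B1–B2, B2–B3, B3–B4
Each bag holds 5 vertices, so the decomposition has width 4, which upper-bounds the treewidth. On the other hand G contains the 5-clique {1, 2, 3, 6, 7}. A clique must lie in a single bag of any decomposition, so no decomposition can have width below 4. The upper and lower bounds meet at 4, so that is the treewidth.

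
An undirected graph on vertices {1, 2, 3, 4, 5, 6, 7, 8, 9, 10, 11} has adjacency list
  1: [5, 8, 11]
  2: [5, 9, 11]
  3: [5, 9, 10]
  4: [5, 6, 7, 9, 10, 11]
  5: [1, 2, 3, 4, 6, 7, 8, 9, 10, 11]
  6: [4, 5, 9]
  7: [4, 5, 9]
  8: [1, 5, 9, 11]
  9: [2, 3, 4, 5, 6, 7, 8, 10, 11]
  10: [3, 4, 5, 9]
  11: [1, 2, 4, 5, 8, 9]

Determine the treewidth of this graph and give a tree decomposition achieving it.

Treewidth 3.
Bags: B1 = {4, 5, 9, 11}  B2 = {2, 5, 9, 11}  B3 = {4, 5, 7, 9}  B4 = {4, 5, 6, 9}  B5 = {4, 5, 9, 10}  B6 = {5, 8, 9, 11}  B7 = {1, 5, 8, 11}  B8 = {3, 5, 9, 10}
Tree: B1–B2, B1–B3, B3–B4, B4–B5, B2–B6, B6–B7, B5–B8

Every bag has size at most 4, so the width is 4 − 1 = 3 and tw(G) ≤ 3. On the other hand G contains the 4-clique {1, 5, 8, 11}. A clique must lie in a single bag of any decomposition, so no decomposition can have width below 3. Therefore the treewidth is 3.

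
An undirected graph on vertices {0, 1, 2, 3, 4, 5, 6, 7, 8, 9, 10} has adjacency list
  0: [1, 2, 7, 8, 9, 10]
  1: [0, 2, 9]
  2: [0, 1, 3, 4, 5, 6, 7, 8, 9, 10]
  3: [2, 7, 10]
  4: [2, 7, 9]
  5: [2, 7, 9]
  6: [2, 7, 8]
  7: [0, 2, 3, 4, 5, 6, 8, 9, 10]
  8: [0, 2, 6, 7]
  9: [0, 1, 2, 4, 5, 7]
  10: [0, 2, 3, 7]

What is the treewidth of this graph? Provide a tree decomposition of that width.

The largest bag has 4 vertices, giving width 3; this decomposition certifies tw(G) ≤ 3. On the other hand G contains the 4-clique {0, 1, 2, 9}. A clique must lie in a single bag of any decomposition, so no decomposition can have width below 3. Combining the bounds, tw(G) = 3.

Treewidth 3.
One optimal decomposition is:
Bags: B1 = {0, 2, 7, 10}  B2 = {0, 2, 7, 9}  B3 = {2, 4, 7, 9}  B4 = {0, 1, 2, 9}  B5 = {2, 3, 7, 10}  B6 = {0, 2, 7, 8}  B7 = {2, 5, 7, 9}  B8 = {2, 6, 7, 8}
Tree: B1–B2, B2–B3, B2–B4, B1–B5, B1–B6, B2–B7, B6–B8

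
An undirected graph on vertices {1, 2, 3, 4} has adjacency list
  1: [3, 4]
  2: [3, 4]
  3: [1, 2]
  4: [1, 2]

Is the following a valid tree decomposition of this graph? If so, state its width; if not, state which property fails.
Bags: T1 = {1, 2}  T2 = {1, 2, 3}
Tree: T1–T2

No — vertex 4 appears in no bag.

A tree decomposition must satisfy three properties: every vertex lies in some bag; for every edge, both endpoints lie together in some bag; and for every vertex, the bags containing it form a connected subtree. Here vertex 4 appears in no bag, so the decomposition is invalid.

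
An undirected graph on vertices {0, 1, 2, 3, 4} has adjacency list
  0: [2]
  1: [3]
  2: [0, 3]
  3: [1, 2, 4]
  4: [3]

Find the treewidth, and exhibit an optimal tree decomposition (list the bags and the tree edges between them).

Treewidth 1.
One optimal decomposition is:
Bags: B1 = {2, 3}  B2 = {0, 2}  B3 = {1, 3}  B4 = {3, 4}
Tree: B1–B2, B1–B3, B1–B4

Each bag holds 2 vertices, so the decomposition has width 1, which upper-bounds the treewidth. Any graph with an edge has treewidth ≥ 1, and G has the edge 3–2. Therefore the treewidth is 1.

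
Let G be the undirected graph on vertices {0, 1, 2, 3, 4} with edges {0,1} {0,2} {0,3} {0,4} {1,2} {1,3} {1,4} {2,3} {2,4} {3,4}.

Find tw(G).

A width-4 tree decomposition is:
Bags: B1 = {0, 1, 2, 3, 4}
Tree: (single bag)
A single bag containing all 5 vertices is trivially a valid decomposition of width 4. For the lower bound, the 5 vertices {0, 1, 2, 3, 4} are pairwise adjacent, and any tree decomposition puts a clique entirely inside one bag — forcing width ≥ 4. Hence tw(G) = 4 exactly.

4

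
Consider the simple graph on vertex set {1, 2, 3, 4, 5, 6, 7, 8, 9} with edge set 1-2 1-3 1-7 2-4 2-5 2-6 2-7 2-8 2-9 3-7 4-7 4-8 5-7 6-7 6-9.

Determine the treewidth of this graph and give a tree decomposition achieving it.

Treewidth 2.
Bags: B1 = {1, 3, 7}  B2 = {1, 2, 7}  B3 = {2, 6, 7}  B4 = {2, 4, 7}  B5 = {2, 5, 7}  B6 = {2, 4, 8}  B7 = {2, 6, 9}
Tree: B1–B2, B2–B3, B2–B4, B3–B5, B4–B6, B3–B7

Each bag holds 3 vertices, so the decomposition has width 2, which upper-bounds the treewidth. On the other hand G contains the 3-clique {2, 4, 8}. A clique must lie in a single bag of any decomposition, so no decomposition can have width below 2. Combining the bounds, tw(G) = 2.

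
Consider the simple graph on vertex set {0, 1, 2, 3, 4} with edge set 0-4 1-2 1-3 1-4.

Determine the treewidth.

A width-1 tree decomposition is:
Bags: B1 = {0, 4}  B2 = {1, 4}  B3 = {1, 3}  B4 = {1, 2}
Tree: B1–B2, B2–B3, B2–B4
The largest bag has 2 vertices, giving width 1; this decomposition certifies tw(G) ≤ 1. Since G has at least one edge (e.g. 4–0), it is not an edgeless graph, so tw(G) ≥ 1. The upper and lower bounds meet at 1, so that is the treewidth.

1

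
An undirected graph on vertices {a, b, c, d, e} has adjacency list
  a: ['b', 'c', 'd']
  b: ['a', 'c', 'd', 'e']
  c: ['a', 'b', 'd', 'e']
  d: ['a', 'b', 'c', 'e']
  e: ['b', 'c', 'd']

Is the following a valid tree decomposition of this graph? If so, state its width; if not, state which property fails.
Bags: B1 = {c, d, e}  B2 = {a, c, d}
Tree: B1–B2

No — vertex b appears in no bag.

A tree decomposition must satisfy three properties: every vertex lies in some bag; for every edge, both endpoints lie together in some bag; and for every vertex, the bags containing it form a connected subtree. Here vertex b appears in no bag, so the decomposition is invalid.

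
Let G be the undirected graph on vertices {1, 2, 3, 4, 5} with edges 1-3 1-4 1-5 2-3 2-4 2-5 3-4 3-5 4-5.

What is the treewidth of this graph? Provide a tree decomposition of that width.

Each bag holds 4 vertices, so the decomposition has width 3, which upper-bounds the treewidth. For the lower bound, the 4 vertices {1, 3, 4, 5} are pairwise adjacent, and any tree decomposition puts a clique entirely inside one bag — forcing width ≥ 3. Therefore the treewidth is 3.

Treewidth 3.
One such decomposition:
Bags: B1 = {2, 3, 4, 5}  B2 = {1, 3, 4, 5}
Tree: B1–B2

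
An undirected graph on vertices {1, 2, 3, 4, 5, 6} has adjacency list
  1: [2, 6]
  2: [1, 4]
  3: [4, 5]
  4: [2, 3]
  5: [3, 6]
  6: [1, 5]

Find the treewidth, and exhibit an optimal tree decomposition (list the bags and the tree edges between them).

Every bag has size at most 3, so the width is 3 − 1 = 2 and tw(G) ≤ 2. For the lower bound, G contains the cycle 5–6–1–2–4–3–5, so G is not a forest; only forests have treewidth ≤ 1, hence tw(G) ≥ 2. Combining the bounds, tw(G) = 2.

Treewidth 2.
One such decomposition:
Bags: B1 = {1, 5, 6}  B2 = {1, 2, 5}  B3 = {2, 4, 5}  B4 = {3, 4, 5}
Tree: B1–B2, B2–B3, B3–B4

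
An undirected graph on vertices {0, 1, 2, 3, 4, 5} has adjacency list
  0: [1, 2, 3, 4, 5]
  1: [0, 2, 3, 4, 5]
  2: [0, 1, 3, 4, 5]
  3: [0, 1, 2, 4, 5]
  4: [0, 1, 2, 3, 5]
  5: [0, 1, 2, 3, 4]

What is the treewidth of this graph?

A width-5 tree decomposition is:
Bags: B1 = {0, 1, 2, 3, 4, 5}
Tree: (single bag)
A single bag containing all 6 vertices is trivially a valid decomposition of width 5. On the other hand G contains the 6-clique {0, 1, 2, 3, 4, 5}. A clique must lie in a single bag of any decomposition, so no decomposition can have width below 5. Hence tw(G) = 5 exactly.

5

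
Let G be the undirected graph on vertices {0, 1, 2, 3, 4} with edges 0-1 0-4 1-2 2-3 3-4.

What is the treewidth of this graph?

A width-2 tree decomposition is:
Bags: B1 = {0, 1, 2}  B2 = {0, 2, 4}  B3 = {2, 3, 4}
Tree: B1–B2, B2–B3
Each bag holds 3 vertices, so the decomposition has width 2, which upper-bounds the treewidth. The edges 2–1–0–4–3–2 form a cycle, so G is not a tree and its treewidth is at least 2. Hence tw(G) = 2 exactly.

2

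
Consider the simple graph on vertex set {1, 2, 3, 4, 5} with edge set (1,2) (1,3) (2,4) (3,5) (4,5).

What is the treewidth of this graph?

2

A width-2 tree decomposition is:
Bags: B1 = {3, 4, 5}  B2 = {2, 3, 4}  B3 = {1, 2, 3}
Tree: B1–B2, B2–B3
Every bag has size at most 3, so the width is 3 − 1 = 2 and tw(G) ≤ 2. Since 3–5–4–2–1–3 is a cycle in G, G is not acyclic. Forests are exactly the graphs of treewidth ≤ 1, so tw(G) ≥ 2. The upper and lower bounds meet at 2, so that is the treewidth.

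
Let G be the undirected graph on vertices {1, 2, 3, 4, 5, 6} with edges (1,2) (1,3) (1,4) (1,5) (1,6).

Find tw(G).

1

A width-1 tree decomposition is:
Bags: B1 = {1, 3}  B2 = {1, 6}  B3 = {1, 5}  B4 = {1, 2}  B5 = {1, 4}
Tree: B1–B2, B1–B3, B1–B4, B3–B5
The largest bag has 2 vertices, giving width 1; this decomposition certifies tw(G) ≤ 1. Since G has at least one edge (e.g. 3–1), it is not an edgeless graph, so tw(G) ≥ 1. Hence tw(G) = 1 exactly.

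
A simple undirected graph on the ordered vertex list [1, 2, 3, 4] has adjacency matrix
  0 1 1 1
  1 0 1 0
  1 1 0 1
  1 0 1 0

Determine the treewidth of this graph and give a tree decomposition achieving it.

Treewidth 2.
One optimal decomposition is:
Bags: B1 = {1, 2, 3}  B2 = {1, 3, 4}
Tree: B1–B2

Each bag holds 3 vertices, so the decomposition has width 2, which upper-bounds the treewidth. Conversely, {1, 2, 3} is a clique of size 3, and the vertices of any clique must share a bag in every tree decomposition; so some bag has ≥ 3 vertices and tw(G) ≥ 2. Combining the bounds, tw(G) = 2.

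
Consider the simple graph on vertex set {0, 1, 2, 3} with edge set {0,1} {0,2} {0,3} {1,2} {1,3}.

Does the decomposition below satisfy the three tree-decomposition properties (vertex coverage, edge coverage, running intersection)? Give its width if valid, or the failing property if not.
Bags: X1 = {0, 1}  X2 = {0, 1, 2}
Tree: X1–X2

No — vertex 3 appears in no bag.

A tree decomposition must satisfy three properties: every vertex lies in some bag; for every edge, both endpoints lie together in some bag; and for every vertex, the bags containing it form a connected subtree. Here vertex 3 appears in no bag, so the decomposition is invalid.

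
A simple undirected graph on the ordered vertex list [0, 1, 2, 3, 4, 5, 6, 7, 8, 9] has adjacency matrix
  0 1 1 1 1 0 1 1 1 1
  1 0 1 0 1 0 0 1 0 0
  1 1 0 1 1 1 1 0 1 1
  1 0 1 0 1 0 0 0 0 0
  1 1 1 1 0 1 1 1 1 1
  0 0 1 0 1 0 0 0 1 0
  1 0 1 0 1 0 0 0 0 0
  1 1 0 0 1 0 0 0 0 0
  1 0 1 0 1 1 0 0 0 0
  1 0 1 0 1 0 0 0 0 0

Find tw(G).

A width-3 tree decomposition is:
Bags: B1 = {0, 1, 2, 4}  B2 = {0, 2, 4, 6}  B3 = {0, 2, 3, 4}  B4 = {0, 2, 4, 8}  B5 = {0, 1, 4, 7}  B6 = {2, 4, 5, 8}  B7 = {0, 2, 4, 9}
Tree: B1–B2, B2–B3, B1–B4, B1–B5, B4–B6, B3–B7
Every bag has size at most 4, so the width is 4 − 1 = 3 and tw(G) ≤ 3. On the other hand G contains the 4-clique {0, 1, 2, 4}. A clique must lie in a single bag of any decomposition, so no decomposition can have width below 3. Combining the bounds, tw(G) = 3.

3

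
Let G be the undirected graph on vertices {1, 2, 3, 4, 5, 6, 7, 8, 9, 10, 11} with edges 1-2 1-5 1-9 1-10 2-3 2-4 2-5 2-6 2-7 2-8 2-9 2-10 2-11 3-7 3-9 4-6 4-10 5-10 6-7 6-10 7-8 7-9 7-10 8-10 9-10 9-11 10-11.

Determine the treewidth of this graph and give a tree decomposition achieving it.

Each bag holds 4 vertices, so the decomposition has width 3, which upper-bounds the treewidth. Conversely, {1, 2, 9, 10} is a clique of size 4, and the vertices of any clique must share a bag in every tree decomposition; so some bag has ≥ 4 vertices and tw(G) ≥ 3. Combining the bounds, tw(G) = 3.

Treewidth 3.
One such decomposition:
Bags: B1 = {2, 6, 7, 10}  B2 = {2, 4, 6, 10}  B3 = {2, 7, 9, 10}  B4 = {2, 7, 8, 10}  B5 = {2, 9, 10, 11}  B6 = {1, 2, 9, 10}  B7 = {1, 2, 5, 10}  B8 = {2, 3, 7, 9}
Tree: B1–B2, B1–B3, B3–B4, B3–B5, B3–B6, B6–B7, B3–B8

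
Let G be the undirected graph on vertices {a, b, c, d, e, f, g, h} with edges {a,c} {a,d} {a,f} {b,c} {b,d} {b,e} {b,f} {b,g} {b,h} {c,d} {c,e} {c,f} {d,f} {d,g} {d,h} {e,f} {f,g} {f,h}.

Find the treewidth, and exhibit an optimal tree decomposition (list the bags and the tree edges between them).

Treewidth 3.
One optimal decomposition is:
Bags: B1 = {b, c, d, f}  B2 = {b, c, e, f}  B3 = {b, d, f, g}  B4 = {a, c, d, f}  B5 = {b, d, f, h}
Tree: B1–B2, B1–B3, B1–B4, B1–B5

The largest bag has 4 vertices, giving width 3; this decomposition certifies tw(G) ≤ 3. For the lower bound, the 4 vertices {a, c, d, f} are pairwise adjacent, and any tree decomposition puts a clique entirely inside one bag — forcing width ≥ 3. Hence tw(G) = 3 exactly.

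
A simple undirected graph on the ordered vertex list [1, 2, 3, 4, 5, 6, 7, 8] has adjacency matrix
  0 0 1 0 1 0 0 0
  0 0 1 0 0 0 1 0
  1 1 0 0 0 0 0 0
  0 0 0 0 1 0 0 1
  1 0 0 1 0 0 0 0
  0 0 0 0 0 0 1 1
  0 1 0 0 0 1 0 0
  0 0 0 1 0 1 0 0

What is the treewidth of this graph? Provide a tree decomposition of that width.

Treewidth 2.
Bags: B1 = {2, 3, 7}  B2 = {1, 3, 7}  B3 = {1, 5, 7}  B4 = {4, 5, 7}  B5 = {4, 7, 8}  B6 = {6, 7, 8}
Tree: B1–B2, B2–B3, B3–B4, B4–B5, B5–B6

The largest bag has 3 vertices, giving width 2; this decomposition certifies tw(G) ≤ 2. The edges 7–2–3–1–5–4–8–6–7 form a cycle, so G is not a tree and its treewidth is at least 2. Hence tw(G) = 2 exactly.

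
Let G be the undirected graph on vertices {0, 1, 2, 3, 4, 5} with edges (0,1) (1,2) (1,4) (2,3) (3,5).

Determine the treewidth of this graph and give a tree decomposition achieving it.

Each bag holds 2 vertices, so the decomposition has width 1, which upper-bounds the treewidth. Any graph with an edge has treewidth ≥ 1, and G has the edge 2–3. Hence tw(G) = 1 exactly.

Treewidth 1.
One such decomposition:
Bags: B1 = {2, 3}  B2 = {3, 5}  B3 = {1, 2}  B4 = {1, 4}  B5 = {0, 1}
Tree: B1–B2, B1–B3, B3–B4, B3–B5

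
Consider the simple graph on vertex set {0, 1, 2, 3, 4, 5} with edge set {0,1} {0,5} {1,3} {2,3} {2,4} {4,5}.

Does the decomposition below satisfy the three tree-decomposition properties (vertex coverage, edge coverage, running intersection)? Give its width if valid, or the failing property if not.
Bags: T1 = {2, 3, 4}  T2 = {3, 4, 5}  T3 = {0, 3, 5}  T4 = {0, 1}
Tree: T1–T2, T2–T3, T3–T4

A tree decomposition must satisfy three properties: every vertex lies in some bag; for every edge, both endpoints lie together in some bag; and for every vertex, the bags containing it form a connected subtree. Here edge (3,1) lies in no bag, so the decomposition is invalid.

No — edge (3,1) lies in no bag.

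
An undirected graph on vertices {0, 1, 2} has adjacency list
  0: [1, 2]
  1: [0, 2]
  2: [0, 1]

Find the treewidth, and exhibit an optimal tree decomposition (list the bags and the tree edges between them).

Treewidth 2.
One such decomposition:
Bags: B1 = {0, 1, 2}
Tree: (single bag)

With just one bag of size 3, the width is 3 − 1 = 2, so tw(G) ≤ 2. Conversely, {0, 1, 2} is a clique of size 3, and the vertices of any clique must share a bag in every tree decomposition; so some bag has ≥ 3 vertices and tw(G) ≥ 2. Combining the bounds, tw(G) = 2.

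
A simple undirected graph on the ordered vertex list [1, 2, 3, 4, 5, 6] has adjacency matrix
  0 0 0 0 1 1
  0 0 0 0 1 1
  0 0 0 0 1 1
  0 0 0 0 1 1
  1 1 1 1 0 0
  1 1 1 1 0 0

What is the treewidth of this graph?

2

A width-2 tree decomposition is:
Bags: B1 = {3, 5, 6}  B2 = {2, 5, 6}  B3 = {4, 5, 6}  B4 = {1, 5, 6}
Tree: B1–B2, B2–B3, B3–B4
Every bag has size at most 3, so the width is 3 − 1 = 2 and tw(G) ≤ 2. Since 3–6–2–5–3 is a cycle in G, G is not acyclic. Forests are exactly the graphs of treewidth ≤ 1, so tw(G) ≥ 2. Therefore the treewidth is 2.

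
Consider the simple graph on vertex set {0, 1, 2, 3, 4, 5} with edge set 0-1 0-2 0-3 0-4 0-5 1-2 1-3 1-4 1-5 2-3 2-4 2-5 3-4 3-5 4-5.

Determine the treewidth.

5

A width-5 tree decomposition is:
Bags: B1 = {0, 1, 2, 3, 4, 5}
Tree: (single bag)
With just one bag of size 6, the width is 6 − 1 = 5, so tw(G) ≤ 5. For the lower bound, the 6 vertices {0, 1, 2, 3, 4, 5} are pairwise adjacent, and any tree decomposition puts a clique entirely inside one bag — forcing width ≥ 5. Combining the bounds, tw(G) = 5.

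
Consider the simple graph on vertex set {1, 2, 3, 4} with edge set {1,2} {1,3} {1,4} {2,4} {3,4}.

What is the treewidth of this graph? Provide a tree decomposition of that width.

Every bag has size at most 3, so the width is 3 − 1 = 2 and tw(G) ≤ 2. On the other hand G contains the 3-clique {1, 2, 4}. A clique must lie in a single bag of any decomposition, so no decomposition can have width below 2. The upper and lower bounds meet at 2, so that is the treewidth.

Treewidth 2.
Bags: B1 = {1, 3, 4}  B2 = {1, 2, 4}
Tree: B1–B2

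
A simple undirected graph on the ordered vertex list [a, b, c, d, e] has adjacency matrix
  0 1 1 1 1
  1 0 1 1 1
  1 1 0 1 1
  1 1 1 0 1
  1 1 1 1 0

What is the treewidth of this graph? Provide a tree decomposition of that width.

Treewidth 4.
Bags: B1 = {a, b, c, d, e}
Tree: (single bag)

With just one bag of size 5, the width is 5 − 1 = 4, so tw(G) ≤ 4. On the other hand G contains the 5-clique {a, b, c, d, e}. A clique must lie in a single bag of any decomposition, so no decomposition can have width below 4. Therefore the treewidth is 4.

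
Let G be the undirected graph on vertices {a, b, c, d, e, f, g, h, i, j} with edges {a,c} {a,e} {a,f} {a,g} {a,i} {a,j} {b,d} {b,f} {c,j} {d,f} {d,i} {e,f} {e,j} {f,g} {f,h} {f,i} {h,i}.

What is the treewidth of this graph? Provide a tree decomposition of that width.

Treewidth 2.
One optimal decomposition is:
Bags: B1 = {d, f, i}  B2 = {f, h, i}  B3 = {a, f, i}  B4 = {a, e, f}  B5 = {a, e, j}  B6 = {a, f, g}  B7 = {b, d, f}  B8 = {a, c, j}
Tree: B1–B2, B1–B3, B3–B4, B4–B5, B4–B6, B1–B7, B5–B8

Every bag has size at most 3, so the width is 3 − 1 = 2 and tw(G) ≤ 2. For the lower bound, the 3 vertices {a, e, j} are pairwise adjacent, and any tree decomposition puts a clique entirely inside one bag — forcing width ≥ 2. Therefore the treewidth is 2.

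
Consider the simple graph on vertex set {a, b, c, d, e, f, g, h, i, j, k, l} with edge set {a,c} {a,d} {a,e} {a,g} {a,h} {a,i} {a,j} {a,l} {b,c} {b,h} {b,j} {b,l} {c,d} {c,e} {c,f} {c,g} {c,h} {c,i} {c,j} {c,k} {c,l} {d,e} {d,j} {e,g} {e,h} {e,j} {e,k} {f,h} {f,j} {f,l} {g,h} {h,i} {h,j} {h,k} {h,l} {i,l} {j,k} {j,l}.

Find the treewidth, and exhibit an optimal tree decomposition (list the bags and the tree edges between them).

Every bag has size at most 5, so the width is 5 − 1 = 4 and tw(G) ≤ 4. Conversely, {a, c, d, e, j} is a clique of size 5, and the vertices of any clique must share a bag in every tree decomposition; so some bag has ≥ 5 vertices and tw(G) ≥ 4. Combining the bounds, tw(G) = 4.

Treewidth 4.
One optimal decomposition is:
Bags: B1 = {a, c, h, j, l}  B2 = {c, f, h, j, l}  B3 = {a, c, e, h, j}  B4 = {c, e, h, j, k}  B5 = {a, c, h, i, l}  B6 = {b, c, h, j, l}  B7 = {a, c, d, e, j}  B8 = {a, c, e, g, h}
Tree: B1–B2, B1–B3, B3–B4, B1–B5, B1–B6, B3–B7, B3–B8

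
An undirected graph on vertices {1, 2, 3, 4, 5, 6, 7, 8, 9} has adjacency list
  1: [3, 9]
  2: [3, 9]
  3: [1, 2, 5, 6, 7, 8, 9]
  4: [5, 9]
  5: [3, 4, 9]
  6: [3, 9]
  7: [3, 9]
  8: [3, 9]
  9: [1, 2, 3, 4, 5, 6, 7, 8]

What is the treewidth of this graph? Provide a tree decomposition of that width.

Every bag has size at most 3, so the width is 3 − 1 = 2 and tw(G) ≤ 2. On the other hand G contains the 3-clique {1, 3, 9}. A clique must lie in a single bag of any decomposition, so no decomposition can have width below 2. The upper and lower bounds meet at 2, so that is the treewidth.

Treewidth 2.
One optimal decomposition is:
Bags: B1 = {3, 7, 9}  B2 = {3, 8, 9}  B3 = {3, 5, 9}  B4 = {1, 3, 9}  B5 = {4, 5, 9}  B6 = {2, 3, 9}  B7 = {3, 6, 9}
Tree: B1–B2, B2–B3, B1–B4, B3–B5, B4–B6, B2–B7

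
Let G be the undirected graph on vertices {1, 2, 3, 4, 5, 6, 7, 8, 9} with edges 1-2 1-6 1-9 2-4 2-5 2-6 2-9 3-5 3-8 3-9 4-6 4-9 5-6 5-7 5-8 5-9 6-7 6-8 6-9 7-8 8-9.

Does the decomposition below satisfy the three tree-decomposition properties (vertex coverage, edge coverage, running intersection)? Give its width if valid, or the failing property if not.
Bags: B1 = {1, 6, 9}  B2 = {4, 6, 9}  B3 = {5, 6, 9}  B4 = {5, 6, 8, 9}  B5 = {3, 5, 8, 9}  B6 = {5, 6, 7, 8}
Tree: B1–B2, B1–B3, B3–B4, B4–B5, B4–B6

A tree decomposition must satisfy three properties: every vertex lies in some bag; for every edge, both endpoints lie together in some bag; and for every vertex, the bags containing it form a connected subtree. Here vertex 2 appears in no bag, so the decomposition is invalid.

No — vertex 2 appears in no bag.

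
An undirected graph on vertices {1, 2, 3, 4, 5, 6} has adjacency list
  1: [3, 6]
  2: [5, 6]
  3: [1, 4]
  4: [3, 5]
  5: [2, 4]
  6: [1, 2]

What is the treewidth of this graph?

A width-2 tree decomposition is:
Bags: B1 = {1, 3, 6}  B2 = {2, 3, 6}  B3 = {2, 3, 5}  B4 = {3, 4, 5}
Tree: B1–B2, B2–B3, B3–B4
Each bag holds 3 vertices, so the decomposition has width 2, which upper-bounds the treewidth. The edges 3–1–6–2–5–4–3 form a cycle, so G is not a tree and its treewidth is at least 2. Hence tw(G) = 2 exactly.

2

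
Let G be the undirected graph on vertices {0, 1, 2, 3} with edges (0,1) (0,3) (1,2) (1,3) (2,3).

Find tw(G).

A width-2 tree decomposition is:
Bags: B1 = {1, 2, 3}  B2 = {0, 1, 3}
Tree: B1–B2
The largest bag has 3 vertices, giving width 2; this decomposition certifies tw(G) ≤ 2. Conversely, {0, 1, 3} is a clique of size 3, and the vertices of any clique must share a bag in every tree decomposition; so some bag has ≥ 3 vertices and tw(G) ≥ 2. Hence tw(G) = 2 exactly.

2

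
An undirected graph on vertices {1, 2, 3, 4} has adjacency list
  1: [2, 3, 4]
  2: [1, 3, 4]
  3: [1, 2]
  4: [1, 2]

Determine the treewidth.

A width-2 tree decomposition is:
Bags: B1 = {1, 2, 3}  B2 = {1, 2, 4}
Tree: B1–B2
Every bag has size at most 3, so the width is 3 − 1 = 2 and tw(G) ≤ 2. On the other hand G contains the 3-clique {1, 2, 3}. A clique must lie in a single bag of any decomposition, so no decomposition can have width below 2. Combining the bounds, tw(G) = 2.

2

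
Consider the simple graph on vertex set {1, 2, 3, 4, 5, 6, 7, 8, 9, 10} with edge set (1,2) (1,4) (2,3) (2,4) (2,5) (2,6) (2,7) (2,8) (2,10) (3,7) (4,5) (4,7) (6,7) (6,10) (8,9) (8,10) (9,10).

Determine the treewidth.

A width-2 tree decomposition is:
Bags: B1 = {2, 4, 7}  B2 = {1, 2, 4}  B3 = {2, 3, 7}  B4 = {2, 6, 7}  B5 = {2, 4, 5}  B6 = {2, 6, 10}  B7 = {2, 8, 10}  B8 = {8, 9, 10}
Tree: B1–B2, B1–B3, B3–B4, B2–B5, B4–B6, B6–B7, B7–B8
Every bag has size at most 3, so the width is 3 − 1 = 2 and tw(G) ≤ 2. For the lower bound, the 3 vertices {8, 9, 10} are pairwise adjacent, and any tree decomposition puts a clique entirely inside one bag — forcing width ≥ 2. Combining the bounds, tw(G) = 2.

2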